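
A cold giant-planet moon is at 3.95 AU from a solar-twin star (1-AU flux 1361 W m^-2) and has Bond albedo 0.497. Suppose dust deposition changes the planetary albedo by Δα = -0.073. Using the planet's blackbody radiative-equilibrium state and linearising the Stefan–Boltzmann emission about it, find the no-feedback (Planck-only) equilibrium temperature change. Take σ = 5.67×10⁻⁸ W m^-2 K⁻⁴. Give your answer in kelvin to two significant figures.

4.3 K

Irradiance scales as 1/d², so S = 1361 W m^-2 × (1/3.95)² = 87.23 W m^-2.
The baseline emission temperature is T_e = 117.9 K.
ΔF = −(S/4)Δα = −(87.23/4)×(-0.073) = 1.592 W m^-2.
Linearising σT⁴ gives d(σT⁴)/dT = 4σT_e³ = 0.3720 W m^-2 per K.
Hence the no-feedback warming is ΔF/(4σT_e³) = 4.28 K.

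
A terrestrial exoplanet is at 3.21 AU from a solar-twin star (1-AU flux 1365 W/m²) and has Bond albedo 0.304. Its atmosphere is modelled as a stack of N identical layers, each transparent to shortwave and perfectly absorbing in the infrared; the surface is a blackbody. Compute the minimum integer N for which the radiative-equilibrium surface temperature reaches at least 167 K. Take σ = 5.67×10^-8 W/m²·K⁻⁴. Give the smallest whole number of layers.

Flux at the orbit: S = 1365/(3.21)² = 132.5 W/m².
OLR = S(1−α)/4 = 23.05 W/m²; the top layer radiates at T_e = 142.0 K.
Since T_s⁴ = (N+1)T_e⁴, we need N ≥ (T_s/T_e)⁴ − 1 = 0.913.
So N ≥ 0.913; the smallest integer is N = 1.

1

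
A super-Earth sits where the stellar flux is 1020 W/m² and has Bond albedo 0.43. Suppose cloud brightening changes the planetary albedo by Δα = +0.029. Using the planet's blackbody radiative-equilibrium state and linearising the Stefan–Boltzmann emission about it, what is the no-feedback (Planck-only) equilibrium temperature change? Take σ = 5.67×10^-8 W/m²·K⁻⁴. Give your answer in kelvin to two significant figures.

-2.9 kelvin

The baseline emission temperature is T_e = 225.0 K.
The change in absorbed flux is Δ[S(1−α)/4] = −SΔα/4 = -7.395 W/m².
Linearising σT⁴ gives d(σT⁴)/dT = 4σT_e³ = 2.584 W/m² per K.
ΔT₀ = ΔF/λ_P = -7.395/2.584 = -2.86 K.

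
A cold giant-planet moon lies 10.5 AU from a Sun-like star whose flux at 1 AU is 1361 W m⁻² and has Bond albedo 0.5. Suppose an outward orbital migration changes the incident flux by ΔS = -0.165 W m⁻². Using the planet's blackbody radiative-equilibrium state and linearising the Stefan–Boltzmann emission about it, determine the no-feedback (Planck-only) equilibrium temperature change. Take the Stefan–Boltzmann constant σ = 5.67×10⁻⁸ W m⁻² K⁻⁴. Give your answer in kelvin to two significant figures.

Irradiance scales as 1/d², so S = 1361 W m⁻² × (1/10.5)² = 12.34 W m⁻².
Unperturbed T_e = [12.34·(1−0.5)/(4σ)]^¼ = 72.23 K.
TOA radiative forcing: ΔF = (1−α)ΔS/4 = 0.5·(-0.165)/4 = -0.02063 W m⁻².
The Planck feedback parameter is 4σT_e³ = 0.08546 W m⁻²/K.
So ΔT₀ = -0.02063/0.08546 = -0.241 K.

-0.24 kelvin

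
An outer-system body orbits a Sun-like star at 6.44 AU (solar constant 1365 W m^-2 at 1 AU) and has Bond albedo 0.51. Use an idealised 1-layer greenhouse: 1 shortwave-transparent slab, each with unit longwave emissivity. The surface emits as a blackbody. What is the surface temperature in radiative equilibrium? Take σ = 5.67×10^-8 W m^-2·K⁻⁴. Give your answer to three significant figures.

109 kelvin

Flux at the orbit: S = 1365/(6.44)² = 32.91 W m^-2.
Top-of-atmosphere balance: σT_e⁴ = S(1−α)/4 = 4.032 W m^-2 → T_e = 91.83 K.
For an N-layer opaque stack, T_s⁴ = (N+1)T_e⁴, hence T_s = (2)^(1/4)×91.83 K = 109.2 K.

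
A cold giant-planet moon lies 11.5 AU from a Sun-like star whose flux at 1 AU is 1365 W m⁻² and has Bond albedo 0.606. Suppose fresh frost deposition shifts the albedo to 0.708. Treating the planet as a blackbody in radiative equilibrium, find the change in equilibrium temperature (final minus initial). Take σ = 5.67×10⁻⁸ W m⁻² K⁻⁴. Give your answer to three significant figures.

Flux at the orbit: S = 1365/(11.5)² = 10.32 W m⁻².
With α = 0.606, T₁ = 65.07 K.
Final:   T₂ = [S(1−0.708)/(4σ)]^(1/4) = 60.38 K.
Change: 60.38 − 65.07 = -4.696 K.

-4.70 K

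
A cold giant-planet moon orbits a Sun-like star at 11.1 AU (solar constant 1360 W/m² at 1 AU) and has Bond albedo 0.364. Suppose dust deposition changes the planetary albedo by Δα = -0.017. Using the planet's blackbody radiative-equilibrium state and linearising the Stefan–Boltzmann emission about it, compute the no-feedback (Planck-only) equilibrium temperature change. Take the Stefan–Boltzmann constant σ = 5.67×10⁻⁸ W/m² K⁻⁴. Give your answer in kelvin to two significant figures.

Flux at the orbit: S = 1360/(11.1)² = 11.04 W/m².
The baseline emission temperature is T_e = 74.59 K.
TOA radiative forcing: ΔF = −S·Δα/4 = −11.04·(-0.017)/4 = 0.04691 W/m².
The Planck feedback parameter is 4σT_e³ = 0.09412 W/m²/K.
Hence the no-feedback warming is ΔF/(4σT_e³) = 0.498 K.

0.50 kelvin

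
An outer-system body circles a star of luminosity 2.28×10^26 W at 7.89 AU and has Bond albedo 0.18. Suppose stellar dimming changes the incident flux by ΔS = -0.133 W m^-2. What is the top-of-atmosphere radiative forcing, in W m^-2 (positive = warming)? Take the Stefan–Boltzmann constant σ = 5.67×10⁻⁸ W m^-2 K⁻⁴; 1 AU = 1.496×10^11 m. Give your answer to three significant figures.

d = 7.89 × 1.496×10^11 m = 1.180×10^12 m.
Spreading L over a sphere of radius d: S = 2.28×10^26/(4π·1.18×10^12²) = 13.02 W m^-2.
TOA radiative forcing: ΔF = (1−α)ΔS/4 = 0.82·(-0.133)/4 = -0.02727 W m^-2.

-0.0273 W m^-2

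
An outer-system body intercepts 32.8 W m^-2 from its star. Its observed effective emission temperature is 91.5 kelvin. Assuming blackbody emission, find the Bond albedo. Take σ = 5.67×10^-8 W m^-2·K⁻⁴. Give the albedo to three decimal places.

0.515

From σT⁴ = S(1−α)/4 we invert for α: 1−α = 4σT⁴/S.
4σT⁴ = 4·5.67×10⁻⁸·(91.5)⁴ = 15.90 W m^-2.
Hence α = 1 − 15.90/32.80 = 0.5153.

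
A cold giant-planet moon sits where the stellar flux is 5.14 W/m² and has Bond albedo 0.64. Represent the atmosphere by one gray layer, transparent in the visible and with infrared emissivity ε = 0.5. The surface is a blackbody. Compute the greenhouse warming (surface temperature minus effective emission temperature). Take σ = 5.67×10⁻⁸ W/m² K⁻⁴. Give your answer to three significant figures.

The planet radiates to space at T_e = [S(1−α)/(4σ)]^(1/4) = 53.44 K.
The surface balance (absorbed SW + ε·downward IR = σT_s⁴) with T_a⁴ = T_s⁴/2 reduces to T_s = T_e·[2/(2−ε)]^¼ = 57.43 K.
Greenhouse warming: T_s − T_e = 3.985 K.

3.99 K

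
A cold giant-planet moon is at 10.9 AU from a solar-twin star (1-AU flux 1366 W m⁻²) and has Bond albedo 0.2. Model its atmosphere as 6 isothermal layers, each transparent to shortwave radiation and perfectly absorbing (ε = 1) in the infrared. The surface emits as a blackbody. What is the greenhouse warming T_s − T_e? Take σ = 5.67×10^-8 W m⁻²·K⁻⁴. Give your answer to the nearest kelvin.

50 kelvin

By the inverse-square law, S = 1366/10.9² = 11.50 W m⁻².
The effective emission temperature is T_e = [S(1−α)/(4σ)]^¼ = 79.80 K.
Surface: T_s = (7)^¼·T_e = 129.8 K.
Warming: T_s − T_e = 50.00 K.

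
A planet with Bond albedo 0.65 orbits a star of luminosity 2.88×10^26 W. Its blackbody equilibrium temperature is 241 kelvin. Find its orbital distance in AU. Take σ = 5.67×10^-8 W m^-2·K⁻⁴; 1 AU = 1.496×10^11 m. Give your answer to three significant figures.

0.684 AU

Required flux: S = 4σT⁴/(1−α) = 2186 W m^-2.
Then d = [L/(4πS)]^(1/2) = 1.024×10^11 m, i.e. 0.6844 AU.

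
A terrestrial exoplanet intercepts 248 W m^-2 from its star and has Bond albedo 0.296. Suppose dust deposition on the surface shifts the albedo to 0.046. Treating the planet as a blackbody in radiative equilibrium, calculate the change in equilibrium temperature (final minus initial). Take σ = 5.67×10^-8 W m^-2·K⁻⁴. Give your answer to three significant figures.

Initial: T₁ = [S(1−0.296)/(4σ)]^(1/4) = 166.6 K.
With α = 0.046, T₂ = 179.7 K.
Change: 179.7 − 166.6 = 13.15 K.

13.1 K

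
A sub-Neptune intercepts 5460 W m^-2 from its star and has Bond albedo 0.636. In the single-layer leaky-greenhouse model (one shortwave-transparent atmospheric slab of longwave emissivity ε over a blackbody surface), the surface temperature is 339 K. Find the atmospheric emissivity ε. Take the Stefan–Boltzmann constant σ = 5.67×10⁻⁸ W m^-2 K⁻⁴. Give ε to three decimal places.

TOA balance gives T_e = 306.0 K.
Since (2−ε)/2 = (T_e/T_s)⁴ = 0.6635, ε = 0.6730.

0.673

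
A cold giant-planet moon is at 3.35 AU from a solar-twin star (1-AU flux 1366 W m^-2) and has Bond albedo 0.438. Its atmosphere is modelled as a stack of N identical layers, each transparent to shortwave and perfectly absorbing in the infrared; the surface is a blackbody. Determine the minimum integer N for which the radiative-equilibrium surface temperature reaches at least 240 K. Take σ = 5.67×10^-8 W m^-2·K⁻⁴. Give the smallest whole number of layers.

Flux at the orbit: S = 1366/(3.35)² = 121.7 W m^-2.
OLR = S(1−α)/4 = 17.10 W m^-2; the top layer radiates at T_e = 131.8 K.
Need (N+1)T_e⁴ ≥ T_s⁴, i.e. N+1 ≥ (240/131.8)⁴ = 11.000.
The minimum whole number is N = 10.

10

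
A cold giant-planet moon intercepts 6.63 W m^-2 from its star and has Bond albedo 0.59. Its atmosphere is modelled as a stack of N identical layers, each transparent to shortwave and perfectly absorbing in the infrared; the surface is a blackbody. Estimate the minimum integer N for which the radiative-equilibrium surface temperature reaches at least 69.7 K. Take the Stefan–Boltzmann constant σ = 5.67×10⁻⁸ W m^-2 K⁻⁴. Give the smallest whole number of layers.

Top-of-atmosphere balance: σT_e⁴ = S(1−α)/4 = 0.6796 W m^-2 → T_e = 58.84 K.
T_s = (N+1)^(1/4)·T_e ≥ 69.7 K requires N+1 ≥ (T_s/T_e)⁴ = (69.7/58.84)⁴ = 1.969.
Rounding up, N = 1.

1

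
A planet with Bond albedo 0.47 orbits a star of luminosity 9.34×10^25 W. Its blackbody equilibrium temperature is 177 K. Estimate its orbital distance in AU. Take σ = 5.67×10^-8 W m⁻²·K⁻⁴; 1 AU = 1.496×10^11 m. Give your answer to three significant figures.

The flux needed for this T is 4σT⁴/(1−0.47) = 420.0 W m⁻².
Then d = [L/(4πS)]^(1/2) = 1.330×10^11 m, i.e. 0.8892 AU.

0.889 AU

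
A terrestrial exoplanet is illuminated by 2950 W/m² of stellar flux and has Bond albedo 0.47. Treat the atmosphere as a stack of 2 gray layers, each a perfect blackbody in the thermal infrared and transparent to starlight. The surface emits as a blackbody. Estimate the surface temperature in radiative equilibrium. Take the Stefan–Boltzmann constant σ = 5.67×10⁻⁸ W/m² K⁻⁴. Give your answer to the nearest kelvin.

The effective emission temperature is T_e = [S(1−α)/(4σ)]^¼ = 288.1 K.
For an N-layer opaque stack, T_s⁴ = (N+1)T_e⁴, hence T_s = (3)^(1/4)×288.1 K = 379.2 K.

379 K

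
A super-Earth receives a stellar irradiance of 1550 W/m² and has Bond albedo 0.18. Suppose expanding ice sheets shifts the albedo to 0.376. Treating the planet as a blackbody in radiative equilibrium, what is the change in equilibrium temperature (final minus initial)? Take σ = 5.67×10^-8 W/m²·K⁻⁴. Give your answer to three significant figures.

Before: T₁ = [1550·0.82/(4σ)]^(1/4) = 273.6 K.
With α = 0.376, T₂ = 255.5 K.
Change: 255.5 − 273.6 = -18.06 K.

-18.1 kelvin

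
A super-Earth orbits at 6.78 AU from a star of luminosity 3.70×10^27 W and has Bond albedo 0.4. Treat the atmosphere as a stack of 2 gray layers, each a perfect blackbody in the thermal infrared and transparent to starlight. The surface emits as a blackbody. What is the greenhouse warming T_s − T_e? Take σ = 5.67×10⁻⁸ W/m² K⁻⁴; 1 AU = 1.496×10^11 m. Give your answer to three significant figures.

d = 6.78 × 1.496×10^11 m = 1.014×10^12 m.
Flux at the orbit: S = L/(4πd²) = 3.70×10^27/(4π·(1.01×10^12)²) = 286.2 W/m².
The effective emission temperature is T_e = [S(1−α)/(4σ)]^¼ = 165.9 K.
T_s = (N+1)^(1/4)·T_e = 218.3 K.
Warming: T_s − T_e = 52.43 K.

52.4 kelvin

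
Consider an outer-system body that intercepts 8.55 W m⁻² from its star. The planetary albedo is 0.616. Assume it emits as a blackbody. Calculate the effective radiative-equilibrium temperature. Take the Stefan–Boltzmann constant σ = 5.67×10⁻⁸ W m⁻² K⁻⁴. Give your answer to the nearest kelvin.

The planet absorbs (1−α)S over its disc πR² and re-emits over 4πR², so the mean absorbed flux is (1−0.616)·8.550/4 = 0.8208 W m⁻².
Balancing against σT⁴: T = (0.8208/5.67×10⁻⁸)^(1/4) = 61.68 K.

62 K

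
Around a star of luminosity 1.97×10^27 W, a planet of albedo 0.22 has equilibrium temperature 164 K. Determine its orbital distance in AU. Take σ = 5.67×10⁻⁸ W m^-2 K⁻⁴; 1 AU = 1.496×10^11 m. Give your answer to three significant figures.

Energy balance gives S = 4σT⁴/(1−α) = 210.3 W m^-2.
Then d = [L/(4πS)]^(1/2) = 8.633×10^11 m, i.e. 5.771 AU.

5.77 AU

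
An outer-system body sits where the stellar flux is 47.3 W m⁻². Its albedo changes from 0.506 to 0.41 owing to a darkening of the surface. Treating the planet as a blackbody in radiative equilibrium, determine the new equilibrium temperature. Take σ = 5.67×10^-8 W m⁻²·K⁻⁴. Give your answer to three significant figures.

105 K

T₂ = [S(1−α₂)/(4σ)]^(1/4) = [47.30·0.59/(4σ)]^(1/4) = 105.3 K.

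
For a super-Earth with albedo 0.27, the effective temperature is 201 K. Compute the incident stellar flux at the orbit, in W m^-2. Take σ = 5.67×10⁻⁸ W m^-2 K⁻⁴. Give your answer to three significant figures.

From S(1−α)/4 = σT⁴: S = 4σT⁴/(1−α).
The emitted flux is σT⁴ = 92.55 W m^-2.
S = 4·92.55/0.73 = 507.1 W m^-2.

507 W m^-2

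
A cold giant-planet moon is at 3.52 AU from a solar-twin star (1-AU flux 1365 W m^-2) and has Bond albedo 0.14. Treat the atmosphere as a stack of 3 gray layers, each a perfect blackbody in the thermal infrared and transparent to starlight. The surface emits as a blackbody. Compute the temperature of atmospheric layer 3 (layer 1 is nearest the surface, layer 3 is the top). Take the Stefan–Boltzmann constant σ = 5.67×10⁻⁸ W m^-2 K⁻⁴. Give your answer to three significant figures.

Irradiance scales as 1/d², so S = 1365 W m^-2 × (1/3.52)² = 110.2 W m^-2.
Top-of-atmosphere balance: σT_e⁴ = S(1−α)/4 = 23.69 W m^-2 → T_e = 143.0 K.
In the N-layer model, layer k (counted from the surface) has T_k = (N+1−k)^(1/4)·T_e.
With k = 3: T_3 = (3+1−3)^¼·143.0 K = 143.0 K.

143 K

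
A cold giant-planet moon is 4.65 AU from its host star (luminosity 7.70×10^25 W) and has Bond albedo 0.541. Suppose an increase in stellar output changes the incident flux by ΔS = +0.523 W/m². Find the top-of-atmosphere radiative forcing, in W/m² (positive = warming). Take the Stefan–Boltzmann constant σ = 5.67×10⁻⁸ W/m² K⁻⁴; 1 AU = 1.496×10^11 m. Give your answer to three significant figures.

0.0600 W/m²

Orbital distance: d = 4.65 AU = 6.956×10^11 m.
Flux at the orbit: S = L/(4πd²) = 7.70×10^25/(4π·(6.96×10^11)²) = 12.66 W/m².
TOA radiative forcing: ΔF = (1−α)ΔS/4 = 0.459·(+0.523)/4 = 0.06001 W/m².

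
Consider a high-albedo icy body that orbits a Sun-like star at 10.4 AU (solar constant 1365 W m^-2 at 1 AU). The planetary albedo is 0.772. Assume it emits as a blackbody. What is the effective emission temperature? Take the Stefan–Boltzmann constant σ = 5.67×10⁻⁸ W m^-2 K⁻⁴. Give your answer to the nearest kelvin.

Flux at the orbit: S = 1365/(10.4)² = 12.62 W m^-2.
Absorbed flux (global mean): S(1−α)/4 = 12.62·0.228/4 = 0.7194 W m^-2.
In equilibrium σT⁴ equals this, so T = 59.68 K.

60 K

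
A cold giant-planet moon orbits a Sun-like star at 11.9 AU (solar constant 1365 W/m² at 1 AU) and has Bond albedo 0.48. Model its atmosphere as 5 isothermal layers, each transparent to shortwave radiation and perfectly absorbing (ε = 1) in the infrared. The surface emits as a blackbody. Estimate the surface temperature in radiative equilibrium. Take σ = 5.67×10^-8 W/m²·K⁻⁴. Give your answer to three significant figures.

Irradiance scales as 1/d², so S = 1365 W/m² × (1/11.9)² = 9.639 W/m².
OLR = S(1−α)/4 = 1.253 W/m²; the top layer radiates at T_e = 68.56 K.
Layer-by-layer balance gives σT_s⁴ = (N+1)σT_e⁴, so T_s = 6^¼·68.56 = 107.3 K.

107 kelvin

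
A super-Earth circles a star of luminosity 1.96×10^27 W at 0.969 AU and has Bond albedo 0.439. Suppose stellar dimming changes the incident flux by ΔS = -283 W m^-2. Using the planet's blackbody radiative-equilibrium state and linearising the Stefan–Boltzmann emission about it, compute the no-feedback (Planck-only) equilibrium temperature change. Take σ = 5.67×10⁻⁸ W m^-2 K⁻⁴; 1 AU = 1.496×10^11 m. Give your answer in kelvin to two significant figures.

-3.5 K

d = 0.969 × 1.496×10^11 m = 1.450×10^11 m.
S = L/(4πd²) = 7422 W m^-2.
Reference equilibrium: T_e = [S(1−α)/(4σ)]^(1/4) = 368.1 K.
ΔF = Δ[S(1−α)]/4 = (1−0.439)·-283/4 = -39.69 W m^-2.
Linearising σT⁴ gives d(σT⁴)/dT = 4σT_e³ = 11.31 W m^-2 per K.
So ΔT₀ = -39.69/11.31 = -3.51 K.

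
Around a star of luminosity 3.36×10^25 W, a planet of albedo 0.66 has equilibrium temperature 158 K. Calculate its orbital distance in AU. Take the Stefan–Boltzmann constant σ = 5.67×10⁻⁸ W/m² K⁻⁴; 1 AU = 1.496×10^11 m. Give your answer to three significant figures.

The flux needed for this T is 4σT⁴/(1−0.66) = 415.7 W/m².
Then d = [L/(4πS)]^(1/2) = 8.020×10^10 m, i.e. 0.5361 AU.

0.536 AU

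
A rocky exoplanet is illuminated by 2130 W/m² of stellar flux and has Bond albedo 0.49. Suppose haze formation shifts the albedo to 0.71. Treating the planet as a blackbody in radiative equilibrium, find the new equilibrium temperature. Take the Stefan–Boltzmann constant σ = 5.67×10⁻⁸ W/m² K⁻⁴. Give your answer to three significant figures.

With the new albedo, S(1−α₂)/4 = 154.4 W/m², so T₂ = 228.4 K.

228 K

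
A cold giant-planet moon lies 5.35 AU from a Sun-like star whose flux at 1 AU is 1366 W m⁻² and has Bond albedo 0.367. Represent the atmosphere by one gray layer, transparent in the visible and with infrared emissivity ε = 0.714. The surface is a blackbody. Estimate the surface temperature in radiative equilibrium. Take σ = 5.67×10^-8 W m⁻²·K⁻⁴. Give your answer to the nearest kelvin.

Irradiance scales as 1/d², so S = 1366 W m⁻² × (1/5.35)² = 47.72 W m⁻².
Effective emission temperature (TOA balance): σT_e⁴ = S(1−α)/4 = 7.552 W m⁻² → T_e = 107.4 K.
Surface balance with a leaky layer gives σT_s⁴ = σT_e⁴·2/(2−ε), so T_s = T_e·[2/(2−0.714)]^(1/4) = 120.0 K.

120 K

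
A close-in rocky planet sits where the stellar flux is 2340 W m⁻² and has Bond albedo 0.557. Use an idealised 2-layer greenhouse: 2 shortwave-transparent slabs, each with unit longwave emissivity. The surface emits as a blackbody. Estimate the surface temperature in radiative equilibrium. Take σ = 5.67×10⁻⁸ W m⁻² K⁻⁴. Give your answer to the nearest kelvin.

Top-of-atmosphere balance: σT_e⁴ = S(1−α)/4 = 259.2 W m⁻² → T_e = 260.0 K.
With N = 2 opaque layers, T_s = (N+1)^(1/4)·T_e = 3^(1/4)·260.0 = 342.2 K.

342 kelvin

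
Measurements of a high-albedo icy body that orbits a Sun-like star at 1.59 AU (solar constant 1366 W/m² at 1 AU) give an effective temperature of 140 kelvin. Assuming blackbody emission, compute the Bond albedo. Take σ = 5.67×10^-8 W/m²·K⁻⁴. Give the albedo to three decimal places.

0.839

Irradiance scales as 1/d², so S = 1366 W/m² × (1/1.59)² = 540.3 W/m².
From σT⁴ = S(1−α)/4 we invert for α: 1−α = 4σT⁴/S.
4σT⁴ = 4·5.67×10⁻⁸·(140)⁴ = 87.13 W/m².
1−α = 87.13/540.3 = 0.1612, so α = 0.8388.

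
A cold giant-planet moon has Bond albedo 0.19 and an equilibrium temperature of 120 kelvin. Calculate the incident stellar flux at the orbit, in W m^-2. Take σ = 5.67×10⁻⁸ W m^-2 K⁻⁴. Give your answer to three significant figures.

58.1 W m^-2

From S(1−α)/4 = σT⁴: S = 4σT⁴/(1−α).
σT⁴ = 5.67×10⁻⁸·(120)⁴ = 11.76 W m^-2.
S = 4·11.76/0.81 = 58.06 W m^-2.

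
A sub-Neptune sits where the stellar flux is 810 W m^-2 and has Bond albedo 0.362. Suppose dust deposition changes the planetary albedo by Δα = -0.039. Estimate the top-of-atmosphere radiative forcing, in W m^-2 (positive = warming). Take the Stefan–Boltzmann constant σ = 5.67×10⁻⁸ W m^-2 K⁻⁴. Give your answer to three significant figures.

TOA radiative forcing: ΔF = −S·Δα/4 = −810.0·(-0.039)/4 = 7.897 W m^-2.

7.90 W m^-2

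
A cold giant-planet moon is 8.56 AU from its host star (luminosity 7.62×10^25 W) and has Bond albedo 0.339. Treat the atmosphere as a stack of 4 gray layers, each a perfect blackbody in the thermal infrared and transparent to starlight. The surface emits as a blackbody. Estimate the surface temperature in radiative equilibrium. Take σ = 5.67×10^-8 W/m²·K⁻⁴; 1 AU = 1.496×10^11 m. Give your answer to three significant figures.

85.7 K

Orbital distance: d = 8.56 AU = 1.281×10^12 m.
Flux at the orbit: S = L/(4πd²) = 7.62×10^25/(4π·(1.28×10^12)²) = 3.698 W/m².
OLR = S(1−α)/4 = 0.6110 W/m²; the top layer radiates at T_e = 57.30 K.
With N = 4 opaque layers, T_s = (N+1)^(1/4)·T_e = 5^(1/4)·57.30 = 85.68 K.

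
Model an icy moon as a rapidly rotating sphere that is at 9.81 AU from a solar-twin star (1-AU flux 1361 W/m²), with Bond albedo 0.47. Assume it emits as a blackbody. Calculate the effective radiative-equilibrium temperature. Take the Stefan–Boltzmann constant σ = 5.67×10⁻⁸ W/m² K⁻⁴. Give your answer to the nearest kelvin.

Flux at the orbit: S = 1361/(9.81)² = 14.14 W/m².
Absorbed flux (global mean): S(1−α)/4 = 14.14·0.53/4 = 1.874 W/m².
In equilibrium σT⁴ equals this, so T = 75.82 K.

76 kelvin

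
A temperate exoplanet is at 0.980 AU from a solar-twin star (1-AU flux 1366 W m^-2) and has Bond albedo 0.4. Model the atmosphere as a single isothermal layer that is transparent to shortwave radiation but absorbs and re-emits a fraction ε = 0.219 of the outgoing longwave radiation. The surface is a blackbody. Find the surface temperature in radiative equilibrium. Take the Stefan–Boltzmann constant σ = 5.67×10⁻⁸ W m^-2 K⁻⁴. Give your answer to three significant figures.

By the inverse-square law, S = 1366/0.980² = 1422 W m^-2.
Effective emission temperature (TOA balance): σT_e⁴ = S(1−α)/4 = 213.3 W m^-2 → T_e = 247.7 K.
For a single slab of emissivity ε, T_s⁴ = 2T_e⁴/(2−ε); thus T_s = 247.7·(1.123)^(1/4) = 255.0 K.

255 K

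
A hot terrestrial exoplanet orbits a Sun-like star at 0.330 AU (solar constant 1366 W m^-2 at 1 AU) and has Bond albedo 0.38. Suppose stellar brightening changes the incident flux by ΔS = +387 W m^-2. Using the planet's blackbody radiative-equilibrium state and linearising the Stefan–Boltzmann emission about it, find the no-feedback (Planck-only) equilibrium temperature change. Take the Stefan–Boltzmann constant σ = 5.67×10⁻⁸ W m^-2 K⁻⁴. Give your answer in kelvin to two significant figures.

By the inverse-square law, S = 1366/0.330² = 12540 W m^-2.
Unperturbed T_e = [12540·(1−0.38)/(4σ)]^¼ = 430.3 K.
ΔF = Δ[S(1−α)]/4 = (1−0.38)·+387/4 = 59.98 W m^-2.
The Planck feedback parameter is 4σT_e³ = 18.07 W m^-2/K.
So ΔT₀ = 59.98/18.07 = 3.32 K.

3.3 K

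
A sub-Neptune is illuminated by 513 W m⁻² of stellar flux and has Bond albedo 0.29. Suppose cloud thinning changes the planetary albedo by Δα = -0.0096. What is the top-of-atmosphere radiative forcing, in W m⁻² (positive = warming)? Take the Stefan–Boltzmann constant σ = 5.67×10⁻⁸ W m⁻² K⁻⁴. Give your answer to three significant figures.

1.23 W m⁻²

The change in absorbed flux is Δ[S(1−α)/4] = −SΔα/4 = 1.231 W m⁻².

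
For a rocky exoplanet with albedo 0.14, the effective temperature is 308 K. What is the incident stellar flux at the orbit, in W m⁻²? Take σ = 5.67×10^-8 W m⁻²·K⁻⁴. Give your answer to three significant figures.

2370 W m⁻²

From S(1−α)/4 = σT⁴: S = 4σT⁴/(1−α).
σT⁴ = 5.67×10⁻⁸·(308)⁴ = 510.3 W m⁻².
So S = 4×510.3/(1−0.14) = 2373 W m⁻².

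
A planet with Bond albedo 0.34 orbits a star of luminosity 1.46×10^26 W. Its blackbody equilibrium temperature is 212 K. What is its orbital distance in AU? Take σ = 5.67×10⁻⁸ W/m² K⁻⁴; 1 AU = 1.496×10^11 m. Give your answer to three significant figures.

Required flux: S = 4σT⁴/(1−α) = 694.1 W/m².
Then d = [L/(4πS)]^(1/2) = 1.294×10^11 m, i.e. 0.8648 AU.

0.865 AU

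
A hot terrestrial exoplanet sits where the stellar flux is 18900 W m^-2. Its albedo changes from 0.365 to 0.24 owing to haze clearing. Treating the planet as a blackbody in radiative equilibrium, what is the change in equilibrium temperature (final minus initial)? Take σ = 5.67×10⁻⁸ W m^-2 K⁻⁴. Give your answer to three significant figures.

22.0 K

Before: T₁ = [18900·0.635/(4σ)]^(1/4) = 479.6 K.
With α = 0.24, T₂ = 501.7 K.
ΔT = T₂ − T₁ = 22.04 K.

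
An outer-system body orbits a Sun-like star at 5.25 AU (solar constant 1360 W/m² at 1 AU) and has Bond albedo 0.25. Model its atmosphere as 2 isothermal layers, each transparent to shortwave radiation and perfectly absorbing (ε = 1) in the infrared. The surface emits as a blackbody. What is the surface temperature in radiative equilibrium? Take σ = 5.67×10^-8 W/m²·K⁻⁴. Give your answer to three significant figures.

Flux at the orbit: S = 1360/(5.25)² = 49.34 W/m².
OLR = S(1−α)/4 = 9.252 W/m²; the top layer radiates at T_e = 113.0 K.
Layer-by-layer balance gives σT_s⁴ = (N+1)σT_e⁴, so T_s = 3^¼·113.0 = 148.7 K.

149 K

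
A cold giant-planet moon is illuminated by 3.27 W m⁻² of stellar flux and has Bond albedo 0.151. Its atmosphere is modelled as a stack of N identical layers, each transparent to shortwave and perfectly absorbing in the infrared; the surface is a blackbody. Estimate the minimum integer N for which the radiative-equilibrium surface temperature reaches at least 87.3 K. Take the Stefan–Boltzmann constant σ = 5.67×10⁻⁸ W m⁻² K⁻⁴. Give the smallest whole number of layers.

OLR = S(1−α)/4 = 0.6941 W m⁻²; the top layer radiates at T_e = 59.15 K.
Since T_s⁴ = (N+1)T_e⁴, we need N ≥ (T_s/T_e)⁴ − 1 = 3.745.
The minimum whole number is N = 4.

4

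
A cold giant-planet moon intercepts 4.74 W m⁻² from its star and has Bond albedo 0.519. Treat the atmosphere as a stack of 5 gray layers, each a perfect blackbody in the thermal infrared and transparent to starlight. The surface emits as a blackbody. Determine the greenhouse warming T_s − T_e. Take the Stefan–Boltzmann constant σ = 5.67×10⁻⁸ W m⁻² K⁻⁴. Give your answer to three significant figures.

OLR = S(1−α)/4 = 0.5700 W m⁻²; the top layer radiates at T_e = 56.31 K.
Surface: T_s = (6)^¼·T_e = 88.13 K.
Warming: T_s − T_e = 31.82 K.

31.8 K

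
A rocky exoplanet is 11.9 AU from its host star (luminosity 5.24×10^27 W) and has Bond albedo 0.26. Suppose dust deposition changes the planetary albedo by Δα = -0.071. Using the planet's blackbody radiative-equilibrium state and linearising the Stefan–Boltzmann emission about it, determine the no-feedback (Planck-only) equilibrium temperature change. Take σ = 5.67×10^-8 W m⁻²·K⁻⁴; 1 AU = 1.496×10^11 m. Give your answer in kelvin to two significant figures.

d = 11.9 × 1.496×10^11 m = 1.780×10^12 m.
Spreading L over a sphere of radius d: S = 5.24×10^27/(4π·1.78×10^12²) = 131.6 W m⁻².
Reference equilibrium: T_e = [S(1−α)/(4σ)]^(1/4) = 143.9 K.
The change in absorbed flux is Δ[S(1−α)/4] = −SΔα/4 = 2.335 W m⁻².
Planck response: λ_P = 4σT_e³ = 4·5.67×10⁻⁸·(143.9)³ = 0.6764 W m⁻²/K.
So ΔT₀ = 2.335/0.6764 = 3.45 K.

3.5 K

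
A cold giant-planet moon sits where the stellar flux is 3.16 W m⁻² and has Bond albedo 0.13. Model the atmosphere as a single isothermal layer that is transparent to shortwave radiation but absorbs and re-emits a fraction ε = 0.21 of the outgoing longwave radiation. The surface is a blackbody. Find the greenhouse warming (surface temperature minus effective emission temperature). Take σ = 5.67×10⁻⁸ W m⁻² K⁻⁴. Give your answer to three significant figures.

1.66 kelvin

The planet radiates to space at T_e = [S(1−α)/(4σ)]^(1/4) = 59.01 K.
For a single slab of emissivity ε, T_s⁴ = 2T_e⁴/(2−ε); thus T_s = 59.01·(1.117)^(1/4) = 60.66 K.
Greenhouse warming: T_s − T_e = 1.659 K.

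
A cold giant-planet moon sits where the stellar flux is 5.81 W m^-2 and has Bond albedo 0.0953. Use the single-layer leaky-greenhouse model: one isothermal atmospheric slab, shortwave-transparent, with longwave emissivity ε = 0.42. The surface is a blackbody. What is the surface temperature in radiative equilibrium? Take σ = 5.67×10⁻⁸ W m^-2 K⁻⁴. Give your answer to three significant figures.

73.6 K

The planet radiates to space at T_e = [S(1−α)/(4σ)]^(1/4) = 69.38 K.
Surface balance with a leaky layer gives σT_s⁴ = σT_e⁴·2/(2−ε), so T_s = T_e·[2/(2−0.42)]^(1/4) = 73.60 K.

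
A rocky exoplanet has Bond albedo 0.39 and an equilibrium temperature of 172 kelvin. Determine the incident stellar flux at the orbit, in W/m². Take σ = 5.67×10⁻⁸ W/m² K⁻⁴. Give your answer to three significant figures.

325 W/m²

From S(1−α)/4 = σT⁴: S = 4σT⁴/(1−α).
The emitted flux is σT⁴ = 49.62 W/m².
So S = 4×49.62/(1−0.39) = 325.4 W/m².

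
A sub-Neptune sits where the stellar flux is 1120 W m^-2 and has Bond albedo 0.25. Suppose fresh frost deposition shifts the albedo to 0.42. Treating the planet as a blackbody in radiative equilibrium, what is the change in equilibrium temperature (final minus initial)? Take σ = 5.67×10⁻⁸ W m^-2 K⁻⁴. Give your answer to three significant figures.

Initial: T₁ = [S(1−0.25)/(4σ)]^(1/4) = 246.7 K.
With α = 0.42, T₂ = 231.3 K.
Change: 231.3 − 246.7 = -15.35 K.

-15.4 K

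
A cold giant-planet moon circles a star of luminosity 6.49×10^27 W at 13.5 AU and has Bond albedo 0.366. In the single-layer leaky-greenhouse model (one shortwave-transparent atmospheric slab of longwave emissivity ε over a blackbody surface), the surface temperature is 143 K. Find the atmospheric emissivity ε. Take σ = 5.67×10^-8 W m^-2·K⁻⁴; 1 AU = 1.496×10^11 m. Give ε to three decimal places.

0.307

Orbital distance: d = 13.5 AU = 2.020×10^12 m.
Spreading L over a sphere of radius d: S = 6.49×10^27/(4π·2.02×10^12²) = 126.6 W m^-2.
First, T_e = [126.6·(1−0.366)/(4σ)]^(1/4) = 137.2 K.
Since (2−ε)/2 = (T_e/T_s)⁴ = 0.8465, ε = 0.3071.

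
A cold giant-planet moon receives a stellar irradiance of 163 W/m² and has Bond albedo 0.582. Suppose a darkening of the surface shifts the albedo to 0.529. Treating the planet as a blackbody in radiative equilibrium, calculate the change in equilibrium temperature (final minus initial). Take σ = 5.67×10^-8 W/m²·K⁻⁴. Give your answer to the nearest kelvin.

4 kelvin

Before: T₁ = [163.0·0.418/(4σ)]^(1/4) = 131.7 K.
After:  T₂ = [163.0·0.471/(4σ)]^(1/4) = 135.6 K.
ΔT = T₂ − T₁ = 3.988 K.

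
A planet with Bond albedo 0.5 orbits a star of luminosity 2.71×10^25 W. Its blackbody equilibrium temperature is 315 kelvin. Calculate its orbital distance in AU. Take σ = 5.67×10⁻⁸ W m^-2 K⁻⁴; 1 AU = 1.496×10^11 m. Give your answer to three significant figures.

0.147 AU

The flux needed for this T is 4σT⁴/(1−0.5) = 4466 W m^-2.
Then d = [L/(4πS)]^(1/2) = 2.197×10^10 m, i.e. 0.1469 AU.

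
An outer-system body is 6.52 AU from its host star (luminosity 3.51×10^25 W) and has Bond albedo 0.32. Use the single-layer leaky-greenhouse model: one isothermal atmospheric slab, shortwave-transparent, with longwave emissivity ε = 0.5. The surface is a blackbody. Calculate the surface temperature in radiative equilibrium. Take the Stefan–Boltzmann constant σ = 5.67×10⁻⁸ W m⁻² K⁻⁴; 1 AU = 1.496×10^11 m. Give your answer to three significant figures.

58.5 K

Orbital distance: d = 6.52 AU = 9.754×10^11 m.
Flux at the orbit: S = L/(4πd²) = 3.51×10^25/(4π·(9.75×10^11)²) = 2.936 W m⁻².
Effective emission temperature (TOA balance): σT_e⁴ = S(1−α)/4 = 0.4991 W m⁻² → T_e = 54.47 K.
For a single slab of emissivity ε, T_s⁴ = 2T_e⁴/(2−ε); thus T_s = 54.47·(1.333)^(1/4) = 58.53 K.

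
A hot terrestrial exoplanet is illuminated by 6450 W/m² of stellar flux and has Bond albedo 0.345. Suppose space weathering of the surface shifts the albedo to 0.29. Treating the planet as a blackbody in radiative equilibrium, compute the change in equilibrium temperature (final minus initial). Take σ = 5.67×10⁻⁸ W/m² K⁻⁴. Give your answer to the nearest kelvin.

With α = 0.345, T₁ = 369.4 K.
After:  T₂ = [6450·0.71/(4σ)]^(1/4) = 377.0 K.
Change: 377.0 − 369.4 = 7.522 K.

8 kelvin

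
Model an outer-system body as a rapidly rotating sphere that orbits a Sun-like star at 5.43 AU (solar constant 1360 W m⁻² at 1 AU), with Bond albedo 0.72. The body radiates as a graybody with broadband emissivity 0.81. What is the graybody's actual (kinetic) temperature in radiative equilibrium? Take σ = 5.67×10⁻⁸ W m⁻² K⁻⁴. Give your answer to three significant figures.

91.6 K

By the inverse-square law, S = 1360/5.43² = 46.13 W m⁻².
Averaging over the sphere, the absorbed flux is S(1−α)/4 = 3.229 W m⁻².
Radiative balance εσT⁴ = 3.229 gives T = [3.229/(0.81·σ)]^(1/4) = 91.57 K.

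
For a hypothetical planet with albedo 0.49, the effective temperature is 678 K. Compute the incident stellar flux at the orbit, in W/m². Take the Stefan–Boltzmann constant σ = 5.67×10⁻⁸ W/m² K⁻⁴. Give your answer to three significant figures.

94000 W/m²

From S(1−α)/4 = σT⁴: S = 4σT⁴/(1−α).
σT⁴ = 5.67×10⁻⁸·(678)⁴ = 11980 W/m².
S = 4·11980/0.51 = 93970 W/m².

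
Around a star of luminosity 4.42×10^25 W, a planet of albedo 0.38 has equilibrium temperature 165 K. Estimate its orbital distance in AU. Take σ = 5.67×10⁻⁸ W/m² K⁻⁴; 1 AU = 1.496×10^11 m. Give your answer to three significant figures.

Energy balance gives S = 4σT⁴/(1−α) = 271.1 W/m².
From L = 4πd²S, d = √(4.42×10^25/(4π·271.1)) = 1.139×10^11 m = 0.7613 AU.

0.761 AU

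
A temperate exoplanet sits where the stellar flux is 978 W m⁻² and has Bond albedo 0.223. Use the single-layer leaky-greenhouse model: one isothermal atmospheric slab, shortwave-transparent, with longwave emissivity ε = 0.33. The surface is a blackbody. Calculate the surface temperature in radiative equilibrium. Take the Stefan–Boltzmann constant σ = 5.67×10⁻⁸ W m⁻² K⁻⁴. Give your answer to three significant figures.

At the top of the atmosphere, σT_e⁴ = S(1−α)/4 = 190.0 W m⁻², giving T_e = 240.6 K.
Surface balance with a leaky layer gives σT_s⁴ = σT_e⁴·2/(2−ε), so T_s = T_e·[2/(2−0.33)]^(1/4) = 251.7 K.

252 kelvin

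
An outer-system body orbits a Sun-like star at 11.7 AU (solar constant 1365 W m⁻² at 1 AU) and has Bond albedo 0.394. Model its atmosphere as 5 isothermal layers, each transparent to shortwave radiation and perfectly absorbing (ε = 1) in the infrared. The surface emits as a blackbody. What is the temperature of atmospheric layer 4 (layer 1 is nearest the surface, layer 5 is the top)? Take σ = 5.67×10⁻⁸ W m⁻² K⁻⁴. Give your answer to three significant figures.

Flux at the orbit: S = 1365/(11.7)² = 9.972 W m⁻².
Top-of-atmosphere balance: σT_e⁴ = S(1−α)/4 = 1.511 W m⁻² → T_e = 71.85 K.
In the N-layer model, layer k (counted from the surface) has T_k = (N+1−k)^(1/4)·T_e.
T_4 = (2)^(1/4)·71.85 = 85.44 K.

85.4 kelvin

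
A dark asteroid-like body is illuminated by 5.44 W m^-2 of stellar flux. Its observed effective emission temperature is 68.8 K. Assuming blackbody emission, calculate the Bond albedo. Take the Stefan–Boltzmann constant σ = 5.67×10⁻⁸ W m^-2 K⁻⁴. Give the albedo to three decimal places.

Energy balance: S(1−α)/4 = σT⁴, so 1−α = 4σT⁴/S.
4σT⁴ = 4·5.67×10⁻⁸·(68.8)⁴ = 5.082 W m^-2.
Hence α = 1 − 5.082/5.440 = 0.0659.

0.066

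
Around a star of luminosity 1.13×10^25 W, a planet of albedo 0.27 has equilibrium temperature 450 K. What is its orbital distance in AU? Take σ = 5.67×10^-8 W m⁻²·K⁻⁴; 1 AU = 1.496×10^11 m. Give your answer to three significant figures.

0.0562 AU

Energy balance gives S = 4σT⁴/(1−α) = 12740 W m⁻².
S = L/(4πd²) → d = √(L/4πS) = √(1.13×10^25/(4π·12740)) = 8.401×10^9 m = 0.05616 AU.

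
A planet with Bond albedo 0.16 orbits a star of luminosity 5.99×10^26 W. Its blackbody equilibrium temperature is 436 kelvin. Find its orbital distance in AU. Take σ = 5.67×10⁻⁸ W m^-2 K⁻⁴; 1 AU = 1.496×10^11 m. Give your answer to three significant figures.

0.467 AU

The flux needed for this T is 4σT⁴/(1−0.16) = 9757 W m^-2.
S = L/(4πd²) → d = √(L/4πS) = √(5.99×10^26/(4π·9757)) = 6.990×10^10 m = 0.4672 AU.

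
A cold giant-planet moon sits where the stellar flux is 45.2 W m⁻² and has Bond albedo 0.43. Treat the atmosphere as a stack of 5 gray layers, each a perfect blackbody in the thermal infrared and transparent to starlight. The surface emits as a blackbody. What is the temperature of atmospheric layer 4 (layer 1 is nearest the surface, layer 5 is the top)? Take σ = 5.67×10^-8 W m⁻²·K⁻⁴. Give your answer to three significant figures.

123 K

The effective emission temperature is T_e = [S(1−α)/(4σ)]^¼ = 103.2 K.
In the N-layer model, layer k (counted from the surface) has T_k = (N+1−k)^(1/4)·T_e.
T_4 = (2)^(1/4)·103.2 = 122.8 K.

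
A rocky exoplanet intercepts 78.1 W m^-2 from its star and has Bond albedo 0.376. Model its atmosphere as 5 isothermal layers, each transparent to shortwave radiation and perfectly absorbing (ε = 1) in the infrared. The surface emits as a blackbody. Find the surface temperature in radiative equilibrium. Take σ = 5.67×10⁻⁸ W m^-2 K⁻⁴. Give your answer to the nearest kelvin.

189 kelvin

Top-of-atmosphere balance: σT_e⁴ = S(1−α)/4 = 12.18 W m^-2 → T_e = 121.1 K.
Layer-by-layer balance gives σT_s⁴ = (N+1)σT_e⁴, so T_s = 6^¼·121.1 = 189.5 K.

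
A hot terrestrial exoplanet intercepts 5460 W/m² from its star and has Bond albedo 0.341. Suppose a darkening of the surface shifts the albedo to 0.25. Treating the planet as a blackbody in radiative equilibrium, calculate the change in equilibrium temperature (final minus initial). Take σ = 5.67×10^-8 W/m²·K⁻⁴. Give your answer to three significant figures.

11.7 K

Initial: T₁ = [S(1−0.341)/(4σ)]^(1/4) = 354.9 K.
With α = 0.25, T₂ = 366.6 K.
ΔT = T₂ − T₁ = 11.66 K.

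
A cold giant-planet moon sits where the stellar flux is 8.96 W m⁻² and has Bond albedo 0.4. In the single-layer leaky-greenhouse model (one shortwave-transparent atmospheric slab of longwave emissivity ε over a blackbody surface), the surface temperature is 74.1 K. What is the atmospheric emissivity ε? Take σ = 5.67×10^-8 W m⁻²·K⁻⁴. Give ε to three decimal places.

0.428

Effective temperature: T_e = [S(1−α)/(4σ)]^(1/4) = 69.78 K.
Inverting T_s⁴ = 2T_e⁴/(2−ε): (T_e/T_s)⁴ = 0.7862, so ε = 2(1 − 0.7862) = 0.4276.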